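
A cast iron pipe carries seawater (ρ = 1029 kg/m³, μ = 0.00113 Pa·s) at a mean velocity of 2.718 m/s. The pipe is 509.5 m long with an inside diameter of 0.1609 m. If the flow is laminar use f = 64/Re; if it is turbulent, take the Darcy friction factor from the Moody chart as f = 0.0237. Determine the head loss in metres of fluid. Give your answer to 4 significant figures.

h_f ≈ 28.26 m

Reynolds number Re = ρVD/μ = 1029 · 2.718 · 0.1609 / 0.00113 = 3.982e+05.
Re > 4000 → turbulent; use the Moody-chart value f = 0.0237.
Darcy-Weisbach: ΔP = f(L/D)(ρV²/2) = 0.0237·(509.5/0.1609)·(1029·2.718²/2) = 0.0237·3167·3801 = 2.852e+05 Pa.
Head loss h_f = ΔP/(ρg) = 2.852e+05/(1029·9.81) = 28.26 m.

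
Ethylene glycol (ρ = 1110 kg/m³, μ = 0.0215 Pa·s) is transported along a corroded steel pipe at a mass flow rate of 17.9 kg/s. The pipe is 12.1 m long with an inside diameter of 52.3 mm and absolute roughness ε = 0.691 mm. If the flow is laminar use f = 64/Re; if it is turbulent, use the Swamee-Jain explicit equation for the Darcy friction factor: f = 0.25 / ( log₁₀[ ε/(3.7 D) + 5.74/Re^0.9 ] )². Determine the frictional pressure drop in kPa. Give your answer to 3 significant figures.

A = πD²/4 = π(0.0523)²/4 = 0.002148 m²; mean velocity V = ṁ/(ρA) = 17.9/(1110 · 0.002148) = 7.506 m/s.
Reynolds number Re = ρVD/μ = 1110 · 7.506 · 0.0523 / 0.0215 = 2.027e+04.
Re > 4000 → turbulent. Relative roughness ε/D = 0.000691/0.0523 = 0.0132. Swamee-Jain: f = 0.25/(log₁₀[0.0132/3.7 + 5.74/2.027e+04^0.9])² = 0.25/(log₁₀[0.00357 + 0.000763])² = 0.25/(-2.363)² = 0.04477.
Darcy-Weisbach: ΔP = f(L/D)(ρV²/2) = 0.04477·(12.1/0.0523)·(1110·7.506²/2) = 0.04477·231.4·3.127e+04 = 3.239e+05 Pa.
ΔP = 3.239e+05 Pa = 324 kPa.

ΔP ≈ 324 kPa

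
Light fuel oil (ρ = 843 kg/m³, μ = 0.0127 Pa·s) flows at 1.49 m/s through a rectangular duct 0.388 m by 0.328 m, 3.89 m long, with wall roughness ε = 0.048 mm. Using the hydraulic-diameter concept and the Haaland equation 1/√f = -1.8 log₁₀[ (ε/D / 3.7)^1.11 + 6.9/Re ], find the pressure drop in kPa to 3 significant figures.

Hydraulic diameter D_h = 4A/P = 4·(0.388·0.328)/(2·(0.388+0.328)) = 0.5091/1.432 = 0.3555 m.
Re = ρVD_h/μ = 843·1.49·0.3555/0.0127 = 3.516e+04.
ε/D_h = 4.8e-05/0.3555 = 0.000135; Haaland gives 1/√f = -1.8 log₁₀[1.19e-05+0.000196] = 6.627, so f = 0.02277.
ΔP = f(L/D_h)(ρV²/2) = 0.02277·3.89/0.3555·935.8 = 233.2 Pa.
ΔP = 0.233 kPa.

ΔP ≈ 0.233 kPa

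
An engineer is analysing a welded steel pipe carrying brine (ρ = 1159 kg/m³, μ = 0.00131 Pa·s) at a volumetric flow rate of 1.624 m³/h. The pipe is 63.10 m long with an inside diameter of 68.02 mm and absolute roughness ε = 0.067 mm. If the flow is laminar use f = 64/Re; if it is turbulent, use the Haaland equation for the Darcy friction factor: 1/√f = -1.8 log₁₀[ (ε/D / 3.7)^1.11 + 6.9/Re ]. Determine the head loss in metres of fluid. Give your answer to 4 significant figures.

Q = 1.624 m³/h = 1.624/3600 = 0.0004511 m³/s.
Cross-sectional area A = πD²/4 = π(0.06802)²/4 = 0.003634 m²; mean velocity V = Q/A = 0.0004511/0.003634 = 0.1241 m/s.
Reynolds number Re = ρVD/μ = 1159 · 0.1241 · 0.06802 / 0.00131 = 7471.
Re > 4000 → turbulent. Relative roughness ε/D = 6.7e-05/0.06802 = 0.000985. Haaland: 1/√f = -1.8 log₁₀[(0.000985/3.7)^1.11 + 6.9/7471] = -1.8 log₁₀[0.000108 + 0.000924] = 5.376, so f = 0.0346.
Darcy-Weisbach: ΔP = f(L/D)(ρV²/2) = 0.0346·(63.1/0.06802)·(1159·0.1241²/2) = 0.0346·927.7·8.931 = 286.7 Pa.
Head loss h_f = ΔP/(ρg) = 286.7/(1159·9.81) = 0.02521 m.

h_f ≈ 0.02521 m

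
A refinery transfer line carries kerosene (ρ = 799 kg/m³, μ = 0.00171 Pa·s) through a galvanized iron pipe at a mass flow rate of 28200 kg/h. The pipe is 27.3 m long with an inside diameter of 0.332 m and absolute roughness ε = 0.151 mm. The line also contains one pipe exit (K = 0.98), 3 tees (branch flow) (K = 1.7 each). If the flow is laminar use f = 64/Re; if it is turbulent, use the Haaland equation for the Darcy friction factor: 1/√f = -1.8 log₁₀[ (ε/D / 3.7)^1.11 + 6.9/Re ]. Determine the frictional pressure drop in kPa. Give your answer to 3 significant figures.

ΔP ≈ 0.0427 kPa

ṁ = 28200 kg/h = 28200/3600 = 7.833 kg/s.
A = πD²/4 = π(0.332)²/4 = 0.08657 m²; mean velocity V = ṁ/(ρA) = 7.833/(799 · 0.08657) = 0.1132 m/s.
Reynolds number Re = ρVD/μ = 799 · 0.1132 · 0.332 / 0.00171 = 1.757e+04.
Re > 4000 → turbulent. Relative roughness ε/D = 0.000151/0.332 = 0.000455. Haaland: 1/√f = -1.8 log₁₀[(0.000455/3.7)^1.11 + 6.9/1.757e+04] = -1.8 log₁₀[4.57e-05 + 0.000393] = 6.045, so f = 0.02737.
Total minor-loss coefficient ΣK = 1·0.98 + 3·1.7 = 6.08.
ΔP = [f·L/D + ΣK]·(ρV²/2) = [0.02737·27.3/0.332 + 6.08]·(799·0.1132²/2) = [2.251 + 6.08]·5.124 = 42.68 Pa.
ΔP = 42.68 Pa = 0.0427 kPa.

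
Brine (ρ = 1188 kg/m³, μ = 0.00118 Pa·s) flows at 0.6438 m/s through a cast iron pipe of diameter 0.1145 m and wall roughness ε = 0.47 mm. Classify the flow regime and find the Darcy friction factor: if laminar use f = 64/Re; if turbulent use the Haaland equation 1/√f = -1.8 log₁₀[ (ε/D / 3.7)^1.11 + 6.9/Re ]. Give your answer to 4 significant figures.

f ≈ 0.02997

Re = ρVD/μ = 1188·0.6438·0.1145/0.00118 = 7.421e+04.
Re > 4000 → turbulent. ε/D = 0.00047/0.1145 = 0.0041; Haaland: 1/√f = -1.8 log₁₀[0.000525 + 9.3e-05] = 5.776, so f = 0.02997.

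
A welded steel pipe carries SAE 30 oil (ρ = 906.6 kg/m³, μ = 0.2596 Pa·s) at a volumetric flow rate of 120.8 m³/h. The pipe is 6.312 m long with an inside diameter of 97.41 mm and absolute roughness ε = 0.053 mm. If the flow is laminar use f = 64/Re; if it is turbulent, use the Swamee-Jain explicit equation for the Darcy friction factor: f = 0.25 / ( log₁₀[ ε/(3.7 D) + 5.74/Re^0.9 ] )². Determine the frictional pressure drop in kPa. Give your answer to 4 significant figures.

Q = 120.8 m³/h = 120.8/3600 = 0.03356 m³/s.
Cross-sectional area A = πD²/4 = π(0.09741)²/4 = 0.007452 m²; mean velocity V = Q/A = 0.03356/0.007452 = 4.503 m/s.
Reynolds number Re = ρVD/μ = 906.6 · 4.503 · 0.09741 / 0.26 = 1532.
Re < 2300 → laminar flow, so f = 64/Re = 64/1532 = 0.04178 (the turbulent correlation is not needed).
Darcy-Weisbach: ΔP = f(L/D)(ρV²/2) = 0.04178·(6.312/0.09741)·(906.6·4.503²/2) = 0.04178·64.8·9190 = 2.488e+04 Pa.
ΔP = 2.488e+04 Pa = 24.88 kPa.

ΔP ≈ 24.88 kPa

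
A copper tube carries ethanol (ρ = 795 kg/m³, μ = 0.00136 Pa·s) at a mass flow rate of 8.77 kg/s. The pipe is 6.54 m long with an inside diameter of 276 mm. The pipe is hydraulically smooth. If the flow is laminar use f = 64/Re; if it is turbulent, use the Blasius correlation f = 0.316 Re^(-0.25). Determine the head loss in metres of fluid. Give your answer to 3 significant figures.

h_f ≈ 9.88×10^-4 m

A = πD²/4 = π(0.276)²/4 = 0.05983 m²; mean velocity V = ṁ/(ρA) = 8.77/(795 · 0.05983) = 0.1844 m/s.
Reynolds number Re = ρVD/μ = 795 · 0.1844 · 0.276 / 0.00136 = 2.975e+04.
Re > 4000 → turbulent. Smooth-pipe (Blasius): f = 0.316 Re^(-0.25) = 0.316/(2.975e+04)^0.25 = 0.02406.
Darcy-Weisbach: ΔP = f(L/D)(ρV²/2) = 0.02406·(6.54/0.276)·(795·0.1844²/2) = 0.02406·23.7·13.51 = 7.705 Pa.
Head loss h_f = ΔP/(ρg) = 7.705/(795·9.81) = 9.88×10^-4 m.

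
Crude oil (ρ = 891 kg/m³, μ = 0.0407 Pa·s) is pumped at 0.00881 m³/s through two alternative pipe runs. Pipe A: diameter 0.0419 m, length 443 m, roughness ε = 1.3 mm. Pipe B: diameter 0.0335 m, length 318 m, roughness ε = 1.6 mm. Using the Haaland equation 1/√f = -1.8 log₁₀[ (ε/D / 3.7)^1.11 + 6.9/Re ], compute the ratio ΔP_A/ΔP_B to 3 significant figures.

ΔP_A/ΔP_B ≈ 0.390

Pipe A: V = Q/A = 0.00881/0.001379 = 6.389 m/s; Re = 5861; ε/D = 0.031; Haaland → f = 0.06306; ΔP_A = f(L/D)(ρV²/2) = 1.213e+07 Pa.
Pipe B: V = Q/A = 0.00881/0.0008814 = 9.995 m/s; Re = 7330; ε/D = 0.0478; Haaland → f = 0.07354; ΔP_B = f(L/D)(ρV²/2) = 3.107e+07 Pa.
ΔP_A/ΔP_B = 1.213e+07/3.107e+07 = 0.390.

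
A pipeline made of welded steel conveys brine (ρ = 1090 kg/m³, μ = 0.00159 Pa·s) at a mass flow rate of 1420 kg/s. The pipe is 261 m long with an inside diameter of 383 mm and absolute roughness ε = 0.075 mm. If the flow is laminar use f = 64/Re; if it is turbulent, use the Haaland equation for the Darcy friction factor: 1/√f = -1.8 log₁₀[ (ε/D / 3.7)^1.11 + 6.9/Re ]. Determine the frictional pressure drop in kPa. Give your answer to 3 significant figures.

ΔP ≈ 665 kPa

A = πD²/4 = π(0.383)²/4 = 0.1152 m²; mean velocity V = ṁ/(ρA) = 1420/(1090 · 0.1152) = 11.31 m/s.
Reynolds number Re = ρVD/μ = 1090 · 11.31 · 0.383 / 0.00159 = 2.969e+06.
Re > 4000 → turbulent. Relative roughness ε/D = 7.5e-05/0.383 = 0.000196. Haaland: 1/√f = -1.8 log₁₀[(0.000196/3.7)^1.11 + 6.9/2.969e+06] = -1.8 log₁₀[1.79e-05 + 2.32e-06] = 8.449, so f = 0.01401.
Darcy-Weisbach: ΔP = f(L/D)(ρV²/2) = 0.01401·(261/0.383)·(1090·11.31²/2) = 0.01401·681.5·6.969e+04 = 6.653e+05 Pa.
ΔP = 6.653e+05 Pa = 665 kPa.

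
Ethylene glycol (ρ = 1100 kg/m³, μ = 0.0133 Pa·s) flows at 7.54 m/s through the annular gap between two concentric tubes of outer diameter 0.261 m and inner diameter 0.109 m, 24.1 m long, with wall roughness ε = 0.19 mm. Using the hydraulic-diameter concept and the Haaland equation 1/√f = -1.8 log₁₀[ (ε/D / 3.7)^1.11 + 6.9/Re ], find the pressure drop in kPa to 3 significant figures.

ΔP ≈ 114 kPa

Hydraulic diameter D_h = 4A/P = D_o - D_i = 0.261 - 0.109 = 0.152 m.
Re = ρVD_h/μ = 1100·7.54·0.152/0.0133 = 9.479e+04.
ε/D_h = 0.00019/0.152 = 0.00125; Haaland gives 1/√f = -1.8 log₁₀[0.00014+7.28e-05] = 6.609, so f = 0.0229.
ΔP = f(L/D_h)(ρV²/2) = 0.0229·24.1/0.152·3.127e+04 = 1.135e+05 Pa.
ΔP = 114 kPa.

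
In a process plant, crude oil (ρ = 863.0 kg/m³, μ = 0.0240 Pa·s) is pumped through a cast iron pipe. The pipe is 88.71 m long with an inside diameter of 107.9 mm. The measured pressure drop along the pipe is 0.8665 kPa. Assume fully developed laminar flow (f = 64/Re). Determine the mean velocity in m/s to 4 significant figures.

V ≈ 0.1481 m/s

For laminar flow, f = 64/Re with Re = ρVD/μ, so Darcy-Weisbach reduces to ΔP = 32μLV/D². Solving for V: V = ΔP·D²/(32μL) = 866.5·(0.1079)²/(32·0.024·88.71) = 0.1481 m/s.
Check: Re = ρVD/μ = 863·0.1481·0.1079/0.024 = 574.5 < 2300, so the laminar assumption holds.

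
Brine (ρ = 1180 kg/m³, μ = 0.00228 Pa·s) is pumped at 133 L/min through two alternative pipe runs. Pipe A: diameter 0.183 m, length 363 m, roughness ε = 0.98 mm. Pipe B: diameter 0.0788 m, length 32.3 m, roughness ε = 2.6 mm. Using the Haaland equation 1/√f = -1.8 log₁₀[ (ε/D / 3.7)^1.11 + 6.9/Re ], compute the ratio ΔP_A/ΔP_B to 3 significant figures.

ΔP_A/ΔP_B ≈ 0.107

Pipe A: V = Q/A = 0.002217/0.0263 = 0.08428 m/s; Re = 7982; ε/D = 0.00536; Haaland → f = 0.03925; ΔP_A = f(L/D)(ρV²/2) = 326.3 Pa.
Pipe B: V = Q/A = 0.002217/0.004877 = 0.4545 m/s; Re = 1.854e+04; ε/D = 0.033; Haaland → f = 0.0612; ΔP_B = f(L/D)(ρV²/2) = 3057 Pa.
ΔP_A/ΔP_B = 326.3/3057 = 0.107.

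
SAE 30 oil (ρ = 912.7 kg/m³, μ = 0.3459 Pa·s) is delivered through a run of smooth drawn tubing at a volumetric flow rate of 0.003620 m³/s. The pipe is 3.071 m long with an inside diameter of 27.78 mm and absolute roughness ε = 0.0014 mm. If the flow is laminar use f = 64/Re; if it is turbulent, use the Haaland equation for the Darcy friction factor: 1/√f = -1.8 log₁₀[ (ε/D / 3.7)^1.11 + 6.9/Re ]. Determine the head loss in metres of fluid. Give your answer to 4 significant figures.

Cross-sectional area A = πD²/4 = π(0.02778)²/4 = 0.0006061 m²; mean velocity V = Q/A = 0.00362/0.0006061 = 5.972 m/s.
Reynolds number Re = ρVD/μ = 912.7 · 5.972 · 0.02778 / 0.346 = 437.8.
Re < 2300 → laminar flow, so f = 64/Re = 64/437.8 = 0.1462 (the turbulent correlation is not needed).
Darcy-Weisbach: ΔP = f(L/D)(ρV²/2) = 0.1462·(3.071/0.02778)·(912.7·5.972²/2) = 0.1462·110.5·1.628e+04 = 2.631e+05 Pa.
Head loss h_f = ΔP/(ρg) = 2.631e+05/(912.7·9.81) = 29.38 m.

h_f ≈ 29.38 m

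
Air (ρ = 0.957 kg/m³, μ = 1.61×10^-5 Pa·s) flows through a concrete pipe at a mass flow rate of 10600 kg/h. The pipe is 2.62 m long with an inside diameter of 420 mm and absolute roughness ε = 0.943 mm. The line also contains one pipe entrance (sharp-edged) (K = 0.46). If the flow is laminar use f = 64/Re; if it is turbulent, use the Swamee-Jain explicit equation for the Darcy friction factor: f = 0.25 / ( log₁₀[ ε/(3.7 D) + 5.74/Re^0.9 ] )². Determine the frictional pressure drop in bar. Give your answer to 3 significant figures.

ṁ = 10600 kg/h = 10600/3600 = 2.944 kg/s.
A = πD²/4 = π(0.42)²/4 = 0.1385 m²; mean velocity V = ṁ/(ρA) = 2.944/(0.957 · 0.1385) = 22.21 m/s.
Reynolds number Re = ρVD/μ = 0.957 · 22.21 · 0.42 / 1.61e-05 = 5.544e+05.
Re > 4000 → turbulent. Relative roughness ε/D = 0.000943/0.42 = 0.00225. Swamee-Jain: f = 0.25/(log₁₀[0.00225/3.7 + 5.74/5.544e+05^0.9])² = 0.25/(log₁₀[0.000607 + 3.89e-05])² = 0.25/(-3.19)² = 0.02457.
Total minor-loss coefficient ΣK = 1·0.46 = 0.46.
ΔP = [f·L/D + ΣK]·(ρV²/2) = [0.02457·2.62/0.42 + 0.46]·(0.957·22.21²/2) = [0.1533 + 0.46]·236 = 144.7 Pa.
ΔP = 144.7 Pa = 0.00145 bar.

ΔP ≈ 0.00145 bar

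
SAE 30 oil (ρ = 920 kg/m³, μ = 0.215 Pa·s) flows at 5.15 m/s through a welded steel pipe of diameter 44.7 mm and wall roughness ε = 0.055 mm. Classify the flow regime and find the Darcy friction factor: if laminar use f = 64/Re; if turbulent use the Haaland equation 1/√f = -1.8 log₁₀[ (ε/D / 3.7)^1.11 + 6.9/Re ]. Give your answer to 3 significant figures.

f ≈ 0.0650

Re = ρVD/μ = 920·5.15·0.0447/0.215 = 985.1.
Re < 2300 → laminar, so f = 64/Re = 0.06497 (roughness is irrelevant in laminar flow).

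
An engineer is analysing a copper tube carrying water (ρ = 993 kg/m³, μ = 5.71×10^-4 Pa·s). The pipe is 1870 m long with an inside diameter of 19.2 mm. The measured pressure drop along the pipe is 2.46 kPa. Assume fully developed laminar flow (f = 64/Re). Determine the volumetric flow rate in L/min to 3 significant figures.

For laminar flow, f = 64/Re with Re = ρVD/μ, so Darcy-Weisbach reduces to ΔP = 32μLV/D². Solving for V: V = ΔP·D²/(32μL) = 2460·(0.0192)²/(32·0.000571·1870) = 0.02654 m/s.
Check: Re = ρVD/μ = 993·0.02654·0.0192/0.000571 = 886.2 < 2300, so the laminar assumption holds.
Q = V·A = 0.02654·(π/4·0.0192²) = 7.684e-06 m³/s = 0.461 L/min.

Q ≈ 0.461 L/min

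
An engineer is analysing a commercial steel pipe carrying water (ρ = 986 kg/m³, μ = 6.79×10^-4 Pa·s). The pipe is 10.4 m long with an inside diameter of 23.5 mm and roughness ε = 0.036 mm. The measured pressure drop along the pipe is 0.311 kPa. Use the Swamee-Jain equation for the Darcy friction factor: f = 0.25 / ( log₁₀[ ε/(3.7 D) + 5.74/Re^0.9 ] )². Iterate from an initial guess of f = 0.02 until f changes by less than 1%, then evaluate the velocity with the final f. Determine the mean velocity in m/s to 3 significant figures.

V ≈ 0.197 m/s

Rearranging Darcy-Weisbach: V = √(2·ΔP·D/(f·L·ρ)). With ε/D = 3.6e-05/0.0235 = 0.00153, iterate starting from f = 0.02:
  f = 0.02 → V = √(2·311·0.0235/(0.02·10.4·986)) = 0.267 m/s; Re = ρVD/μ = 9110; f → 0.03422
  f = 0.03422 → V = 0.2041 m/s; Re = 6965; f → 0.03648
  f = 0.03648 → V = 0.1977 m/s; Re = 6746; f → 0.03677
Converged (Δf/f < 1%). With the final f = 0.03677: V = √(2·311·0.0235/(0.03677·10.4·986)) = 0.1969 m/s.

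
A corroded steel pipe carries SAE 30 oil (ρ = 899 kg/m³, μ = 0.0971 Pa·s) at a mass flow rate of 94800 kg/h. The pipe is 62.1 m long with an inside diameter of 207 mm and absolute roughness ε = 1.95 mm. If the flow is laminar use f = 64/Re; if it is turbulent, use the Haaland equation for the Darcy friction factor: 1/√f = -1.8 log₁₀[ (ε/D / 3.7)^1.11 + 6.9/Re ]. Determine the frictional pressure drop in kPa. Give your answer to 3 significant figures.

ṁ = 94800 kg/h = 94800/3600 = 26.33 kg/s.
A = πD²/4 = π(0.207)²/4 = 0.03365 m²; mean velocity V = ṁ/(ρA) = 26.33/(899 · 0.03365) = 0.8704 m/s.
Reynolds number Re = ρVD/μ = 899 · 0.8704 · 0.207 / 0.0971 = 1668.
Re < 2300 → laminar flow, so f = 64/Re = 64/1668 = 0.03837 (the turbulent correlation is not needed).
Darcy-Weisbach: ΔP = f(L/D)(ρV²/2) = 0.03837·(62.1/0.207)·(899·0.8704²/2) = 0.03837·300·340.5 = 3920 Pa.
ΔP = 3920 Pa = 3.92 kPa.

ΔP ≈ 3.92 kPa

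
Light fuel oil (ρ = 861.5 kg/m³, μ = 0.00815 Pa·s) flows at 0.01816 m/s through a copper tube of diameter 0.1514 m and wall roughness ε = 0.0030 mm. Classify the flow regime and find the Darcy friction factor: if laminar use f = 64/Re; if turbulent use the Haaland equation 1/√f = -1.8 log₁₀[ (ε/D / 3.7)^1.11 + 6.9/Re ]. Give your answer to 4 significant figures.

Re = ρVD/μ = 861.5·0.01816·0.1514/0.00815 = 290.6.
Re < 2300 → laminar, so f = 64/Re = 0.2202 (roughness is irrelevant in laminar flow).

f ≈ 0.2202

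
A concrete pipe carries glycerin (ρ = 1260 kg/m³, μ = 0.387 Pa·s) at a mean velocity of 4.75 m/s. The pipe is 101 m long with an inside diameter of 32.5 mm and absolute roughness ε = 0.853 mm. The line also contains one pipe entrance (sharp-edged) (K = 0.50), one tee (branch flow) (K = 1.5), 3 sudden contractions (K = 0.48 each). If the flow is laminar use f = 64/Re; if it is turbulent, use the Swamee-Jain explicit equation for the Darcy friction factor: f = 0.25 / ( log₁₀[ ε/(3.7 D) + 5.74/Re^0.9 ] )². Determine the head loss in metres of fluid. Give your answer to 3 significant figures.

Reynolds number Re = ρVD/μ = 1260 · 4.75 · 0.0325 / 0.387 = 502.6.
Re < 2300 → laminar flow, so f = 64/Re = 64/502.6 = 0.1273 (the turbulent correlation is not needed).
Total minor-loss coefficient ΣK = 1·0.5 + 1·1.5 + 3·0.48 = 3.44.
ΔP = [f·L/D + ΣK]·(ρV²/2) = [0.1273·101/0.0325 + 3.44]·(1260·4.75²/2) = [395.7 + 3.44]·1.421e+04 = 5.674e+06 Pa.
Head loss h_f = ΔP/(ρg) = 5.674e+06/(1260·9.81) = 459 m.

h_f ≈ 459 m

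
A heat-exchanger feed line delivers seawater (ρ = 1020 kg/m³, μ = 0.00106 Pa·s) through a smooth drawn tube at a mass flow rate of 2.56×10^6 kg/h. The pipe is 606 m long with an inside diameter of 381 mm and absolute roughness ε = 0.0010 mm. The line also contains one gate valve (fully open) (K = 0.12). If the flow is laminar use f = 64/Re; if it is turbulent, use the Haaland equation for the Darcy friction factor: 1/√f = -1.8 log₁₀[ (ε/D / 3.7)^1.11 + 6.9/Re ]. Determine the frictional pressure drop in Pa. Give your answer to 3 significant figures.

ΔP ≈ 313000 Pa

ṁ = 2.56×10^6 kg/h = 2.56×10^6/3600 = 711.1 kg/s.
A = πD²/4 = π(0.381)²/4 = 0.114 m²; mean velocity V = ṁ/(ρA) = 711.1/(1020 · 0.114) = 6.115 m/s.
Reynolds number Re = ρVD/μ = 1020 · 6.115 · 0.381 / 0.00106 = 2.242e+06.
Re > 4000 → turbulent. Relative roughness ε/D = 1e-06/0.381 = 2.62e-06. Haaland: 1/√f = -1.8 log₁₀[(2.62e-06/3.7)^1.11 + 6.9/2.242e+06] = -1.8 log₁₀[1.49e-07 + 3.08e-06] = 9.884, so f = 0.01024.
Total minor-loss coefficient ΣK = 1·0.12 = 0.12.
ΔP = [f·L/D + ΣK]·(ρV²/2) = [0.01024·606/0.381 + 0.12]·(1020·6.115²/2) = [16.28 + 0.12]·1.907e+04 = 3.128e+05 Pa.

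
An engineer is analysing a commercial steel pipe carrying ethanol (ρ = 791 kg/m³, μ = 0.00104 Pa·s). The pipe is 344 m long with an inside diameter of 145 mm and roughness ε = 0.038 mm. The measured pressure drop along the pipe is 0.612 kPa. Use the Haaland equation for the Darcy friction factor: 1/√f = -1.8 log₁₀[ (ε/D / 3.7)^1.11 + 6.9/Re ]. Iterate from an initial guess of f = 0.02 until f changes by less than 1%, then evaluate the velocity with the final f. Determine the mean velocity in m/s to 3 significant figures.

Rearranging Darcy-Weisbach: V = √(2·ΔP·D/(f·L·ρ)). With ε/D = 3.8e-05/0.145 = 0.000262, iterate starting from f = 0.02:
  f = 0.02 → V = √(2·612·0.145/(0.02·344·791)) = 0.1806 m/s; Re = ρVD/μ = 1.992e+04; f → 0.02623
  f = 0.02623 → V = 0.1577 m/s; Re = 1.739e+04; f → 0.02709
  f = 0.02709 → V = 0.1552 m/s; Re = 1.711e+04; f → 0.0272
Converged (Δf/f < 1%). With the final f = 0.0272: V = √(2·612·0.145/(0.0272·344·791)) = 0.1549 m/s.

V ≈ 0.155 m/s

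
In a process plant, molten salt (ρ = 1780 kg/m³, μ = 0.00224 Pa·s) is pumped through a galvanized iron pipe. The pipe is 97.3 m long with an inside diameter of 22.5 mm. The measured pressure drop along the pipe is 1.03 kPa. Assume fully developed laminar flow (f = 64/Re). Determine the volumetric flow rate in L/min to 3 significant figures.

For laminar flow, f = 64/Re with Re = ρVD/μ, so Darcy-Weisbach reduces to ΔP = 32μLV/D². Solving for V: V = ΔP·D²/(32μL) = 1030·(0.0225)²/(32·0.00224·97.3) = 0.07476 m/s.
Check: Re = ρVD/μ = 1780·0.07476·0.0225/0.00224 = 1337 < 2300, so the laminar assumption holds.
Q = V·A = 0.07476·(π/4·0.0225²) = 2.973e-05 m³/s = 1.78 L/min.

Q ≈ 1.78 L/min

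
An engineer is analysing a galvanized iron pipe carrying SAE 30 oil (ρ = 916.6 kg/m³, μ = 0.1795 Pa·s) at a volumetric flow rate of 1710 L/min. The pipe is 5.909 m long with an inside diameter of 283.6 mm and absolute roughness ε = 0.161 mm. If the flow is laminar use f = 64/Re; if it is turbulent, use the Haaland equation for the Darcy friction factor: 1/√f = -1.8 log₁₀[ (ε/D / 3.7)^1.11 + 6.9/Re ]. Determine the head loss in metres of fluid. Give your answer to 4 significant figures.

h_f ≈ 0.02117 m

Q = 1710 L/min = 1710/60000 = 0.0285 m³/s.
Cross-sectional area A = πD²/4 = π(0.2836)²/4 = 0.06317 m²; mean velocity V = Q/A = 0.0285/0.06317 = 0.4512 m/s.
Reynolds number Re = ρVD/μ = 916.6 · 0.4512 · 0.2836 / 0.179 = 653.4.
Re < 2300 → laminar flow, so f = 64/Re = 64/653.4 = 0.09795 (the turbulent correlation is not needed).
Darcy-Weisbach: ΔP = f(L/D)(ρV²/2) = 0.09795·(5.909/0.2836)·(916.6·0.4512²/2) = 0.09795·20.84·93.29 = 190.4 Pa.
Head loss h_f = ΔP/(ρg) = 190.4/(916.6·9.81) = 0.02117 m.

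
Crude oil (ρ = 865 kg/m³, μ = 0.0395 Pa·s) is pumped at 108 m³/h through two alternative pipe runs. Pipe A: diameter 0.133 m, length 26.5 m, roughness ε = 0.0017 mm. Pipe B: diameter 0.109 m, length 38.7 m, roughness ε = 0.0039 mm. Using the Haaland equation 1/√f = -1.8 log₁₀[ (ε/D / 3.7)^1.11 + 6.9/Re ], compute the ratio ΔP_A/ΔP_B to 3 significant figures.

ΔP_A/ΔP_B ≈ 0.268

Pipe A: V = Q/A = 0.03/0.01389 = 2.159 m/s; Re = 6289; ε/D = 1.28e-05; Haaland → f = 0.03524; ΔP_A = f(L/D)(ρV²/2) = 1.416e+04 Pa.
Pipe B: V = Q/A = 0.03/0.009331 = 3.215 m/s; Re = 7674; ε/D = 3.58e-05; Haaland → f = 0.03329; ΔP_B = f(L/D)(ρV²/2) = 5.284e+04 Pa.
ΔP_A/ΔP_B = 1.416e+04/5.284e+04 = 0.268.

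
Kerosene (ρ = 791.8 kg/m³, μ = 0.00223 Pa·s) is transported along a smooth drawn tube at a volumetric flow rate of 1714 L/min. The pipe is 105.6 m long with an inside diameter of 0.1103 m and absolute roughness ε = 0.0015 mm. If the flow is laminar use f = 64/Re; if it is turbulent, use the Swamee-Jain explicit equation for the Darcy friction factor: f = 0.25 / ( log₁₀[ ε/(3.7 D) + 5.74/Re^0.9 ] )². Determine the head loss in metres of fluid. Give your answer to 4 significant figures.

Q = 1714 L/min = 1714/60000 = 0.02857 m³/s.
Cross-sectional area A = πD²/4 = π(0.1103)²/4 = 0.009555 m²; mean velocity V = Q/A = 0.02857/0.009555 = 2.99 m/s.
Reynolds number Re = ρVD/μ = 791.8 · 2.99 · 0.1103 / 0.00223 = 1.171e+05.
Re > 4000 → turbulent. Relative roughness ε/D = 1.5e-06/0.1103 = 1.36e-05. Swamee-Jain: f = 0.25/(log₁₀[1.36e-05/3.7 + 5.74/1.171e+05^0.9])² = 0.25/(log₁₀[3.68e-06 + 0.000157])² = 0.25/(-3.793)² = 0.01738.
Darcy-Weisbach: ΔP = f(L/D)(ρV²/2) = 0.01738·(105.6/0.1103)·(791.8·2.99²/2) = 0.01738·957.4·3539 = 5.888e+04 Pa.
Head loss h_f = ΔP/(ρg) = 5.888e+04/(791.8·9.81) = 7.580 m.

h_f ≈ 7.580 m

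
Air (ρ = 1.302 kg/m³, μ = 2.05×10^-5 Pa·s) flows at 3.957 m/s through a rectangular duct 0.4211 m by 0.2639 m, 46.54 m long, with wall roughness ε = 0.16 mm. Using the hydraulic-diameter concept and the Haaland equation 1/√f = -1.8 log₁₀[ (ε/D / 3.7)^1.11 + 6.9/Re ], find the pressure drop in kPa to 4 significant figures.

ΔP ≈ 0.03011 kPa

Hydraulic diameter D_h = 4A/P = 4·(0.4211·0.2639)/(2·(0.4211+0.2639)) = 0.4445/1.37 = 0.3245 m.
Re = ρVD_h/μ = 1.302·3.957·0.3245/2.05e-05 = 8.154e+04.
ε/D_h = 0.00016/0.3245 = 0.000493; Haaland gives 1/√f = -1.8 log₁₀[4.99e-05+8.46e-05] = 6.968, so f = 0.0206.
ΔP = f(L/D_h)(ρV²/2) = 0.0206·46.54/0.3245·10.19 = 30.11 Pa.
ΔP = 0.03011 kPa.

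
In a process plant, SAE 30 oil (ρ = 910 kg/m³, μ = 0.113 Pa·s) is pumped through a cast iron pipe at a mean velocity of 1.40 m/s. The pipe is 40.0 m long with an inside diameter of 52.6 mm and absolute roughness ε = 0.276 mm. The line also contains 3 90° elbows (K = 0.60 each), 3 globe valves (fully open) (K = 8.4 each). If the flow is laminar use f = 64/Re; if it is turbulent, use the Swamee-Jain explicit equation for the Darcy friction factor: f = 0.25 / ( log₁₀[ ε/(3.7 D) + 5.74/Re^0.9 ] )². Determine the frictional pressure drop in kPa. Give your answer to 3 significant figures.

Reynolds number Re = ρVD/μ = 910 · 1.4 · 0.0526 / 0.113 = 593.
Re < 2300 → laminar flow, so f = 64/Re = 64/593 = 0.1079 (the turbulent correlation is not needed).
Total minor-loss coefficient ΣK = 3·0.6 + 3·8.4 = 27.
ΔP = [f·L/D + ΣK]·(ρV²/2) = [0.1079·40/0.0526 + 27]·(910·1.4²/2) = [82.07 + 27]·891.8 = 9.727e+04 Pa.
ΔP = 9.727e+04 Pa = 97.3 kPa.

ΔP ≈ 97.3 kPa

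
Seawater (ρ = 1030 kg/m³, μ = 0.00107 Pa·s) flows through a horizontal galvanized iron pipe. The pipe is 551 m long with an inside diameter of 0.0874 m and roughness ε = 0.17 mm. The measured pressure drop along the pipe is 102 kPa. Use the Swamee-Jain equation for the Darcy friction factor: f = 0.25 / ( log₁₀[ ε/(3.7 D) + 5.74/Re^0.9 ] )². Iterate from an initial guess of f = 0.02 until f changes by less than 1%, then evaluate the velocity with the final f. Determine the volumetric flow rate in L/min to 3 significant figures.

Rearranging Darcy-Weisbach: V = √(2·ΔP·D/(f·L·ρ)). With ε/D = 0.00017/0.0874 = 0.00195, iterate starting from f = 0.02:
  f = 0.02 → V = √(2·1.02e+05·0.0874/(0.02·551·1030)) = 1.253 m/s; Re = ρVD/μ = 1.054e+05; f → 0.0251
  f = 0.0251 → V = 1.119 m/s; Re = 9.412e+04; f → 0.02529
Converged (Δf/f < 1%). With the final f = 0.02529: V = √(2·1.02e+05·0.0874/(0.02529·551·1030)) = 1.115 m/s.
Q = V·A = 1.115·(π/4·0.0874²) = 0.006687 m³/s = 401 L/min.

Q ≈ 401 L/min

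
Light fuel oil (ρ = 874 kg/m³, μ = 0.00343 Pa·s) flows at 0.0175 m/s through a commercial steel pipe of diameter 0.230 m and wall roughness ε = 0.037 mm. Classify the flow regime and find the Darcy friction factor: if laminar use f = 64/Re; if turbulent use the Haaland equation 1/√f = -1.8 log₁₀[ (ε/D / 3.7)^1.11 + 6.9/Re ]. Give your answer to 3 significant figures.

f ≈ 0.0624

Re = ρVD/μ = 874·0.0175·0.23/0.00343 = 1026.
Re < 2300 → laminar, so f = 64/Re = 0.0624 (roughness is irrelevant in laminar flow).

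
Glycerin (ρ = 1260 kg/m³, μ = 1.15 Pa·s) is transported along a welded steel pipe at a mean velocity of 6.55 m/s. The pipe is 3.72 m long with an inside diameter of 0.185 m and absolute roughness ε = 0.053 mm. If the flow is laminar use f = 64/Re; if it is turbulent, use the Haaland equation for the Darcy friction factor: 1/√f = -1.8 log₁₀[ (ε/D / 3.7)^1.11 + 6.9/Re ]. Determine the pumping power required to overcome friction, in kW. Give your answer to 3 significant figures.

P ≈ 4.61 kW

Reynolds number Re = ρVD/μ = 1260 · 6.55 · 0.185 / 1.15 = 1328.
Re < 2300 → laminar flow, so f = 64/Re = 64/1328 = 0.04821 (the turbulent correlation is not needed).
Darcy-Weisbach: ΔP = f(L/D)(ρV²/2) = 0.04821·(3.72/0.185)·(1260·6.55²/2) = 0.04821·20.11·2.703e+04 = 2.62e+04 Pa.
Q = V·A = 6.55·0.02688 = 0.1761 m³/s.
Pumping power P = QΔP = 0.1761·2.62e+04 = 4613 W = 4.61 kW.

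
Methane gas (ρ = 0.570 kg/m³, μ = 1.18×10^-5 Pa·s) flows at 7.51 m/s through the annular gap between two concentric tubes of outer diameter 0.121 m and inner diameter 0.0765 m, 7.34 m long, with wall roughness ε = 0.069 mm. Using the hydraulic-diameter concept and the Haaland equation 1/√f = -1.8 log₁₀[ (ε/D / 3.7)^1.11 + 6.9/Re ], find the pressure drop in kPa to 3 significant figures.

Hydraulic diameter D_h = 4A/P = D_o - D_i = 0.121 - 0.0765 = 0.0445 m.
Re = ρVD_h/μ = 0.57·7.51·0.0445/1.18e-05 = 1.614e+04.
ε/D_h = 6.9e-05/0.0445 = 0.00155; Haaland gives 1/√f = -1.8 log₁₀[0.000178+0.000427] = 5.792, so f = 0.02981.
ΔP = f(L/D_h)(ρV²/2) = 0.02981·7.34/0.0445·16.07 = 79.03 Pa.
ΔP = 0.0790 kPa.

ΔP ≈ 0.0790 kPa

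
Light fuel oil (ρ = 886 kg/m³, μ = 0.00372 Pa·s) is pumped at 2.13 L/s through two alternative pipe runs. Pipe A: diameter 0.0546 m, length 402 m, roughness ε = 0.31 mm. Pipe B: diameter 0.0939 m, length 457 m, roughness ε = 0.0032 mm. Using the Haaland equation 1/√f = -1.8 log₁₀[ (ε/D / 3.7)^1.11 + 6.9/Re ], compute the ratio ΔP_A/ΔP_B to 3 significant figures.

Pipe A: V = Q/A = 0.00213/0.002341 = 0.9097 m/s; Re = 1.183e+04; ε/D = 0.00568; Haaland → f = 0.03736; ΔP_A = f(L/D)(ρV²/2) = 1.008e+05 Pa.
Pipe B: V = Q/A = 0.00213/0.006925 = 0.3076 m/s; Re = 6879; ε/D = 3.41e-05; Haaland → f = 0.03435; ΔP_B = f(L/D)(ρV²/2) = 7006 Pa.
ΔP_A/ΔP_B = 1.008e+05/7006 = 14.4.

ΔP_A/ΔP_B ≈ 14.4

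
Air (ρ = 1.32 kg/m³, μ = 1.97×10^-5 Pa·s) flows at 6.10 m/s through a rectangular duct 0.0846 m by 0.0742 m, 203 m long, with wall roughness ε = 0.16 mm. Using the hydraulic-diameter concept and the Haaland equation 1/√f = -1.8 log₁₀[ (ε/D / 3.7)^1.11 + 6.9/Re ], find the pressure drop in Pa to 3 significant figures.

Hydraulic diameter D_h = 4A/P = 4·(0.0846·0.0742)/(2·(0.0846+0.0742)) = 0.02511/0.3176 = 0.07906 m.
Re = ρVD_h/μ = 1.32·6.1·0.07906/1.97e-05 = 3.231e+04.
ε/D_h = 0.00016/0.07906 = 0.00202; Haaland gives 1/√f = -1.8 log₁₀[0.000239+0.000214] = 6.019, so f = 0.0276.
ΔP = f(L/D_h)(ρV²/2) = 0.0276·203/0.07906·24.56 = 1741 Pa.

ΔP ≈ 1740 Pa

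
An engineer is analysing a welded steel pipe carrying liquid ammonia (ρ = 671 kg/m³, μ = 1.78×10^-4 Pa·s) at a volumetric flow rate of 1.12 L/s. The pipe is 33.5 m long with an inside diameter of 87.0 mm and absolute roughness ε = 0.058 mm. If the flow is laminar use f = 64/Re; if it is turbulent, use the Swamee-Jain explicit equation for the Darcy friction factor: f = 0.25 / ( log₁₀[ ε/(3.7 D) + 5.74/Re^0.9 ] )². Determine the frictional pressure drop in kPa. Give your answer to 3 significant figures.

Q = 1.12 L/s = 1.12/1000 = 0.00112 m³/s.
Cross-sectional area A = πD²/4 = π(0.087)²/4 = 0.005945 m²; mean velocity V = Q/A = 0.00112/0.005945 = 0.1884 m/s.
Reynolds number Re = ρVD/μ = 671 · 0.1884 · 0.087 / 0.000178 = 6.179e+04.
Re > 4000 → turbulent. Relative roughness ε/D = 5.8e-05/0.087 = 0.000667. Swamee-Jain: f = 0.25/(log₁₀[0.000667/3.7 + 5.74/6.179e+04^0.9])² = 0.25/(log₁₀[0.00018 + 0.00028])² = 0.25/(-3.337)² = 0.02245.
Darcy-Weisbach: ΔP = f(L/D)(ρV²/2) = 0.02245·(33.5/0.087)·(671·0.1884²/2) = 0.02245·385.1·11.91 = 102.9 Pa.
ΔP = 102.9 Pa = 0.103 kPa.

ΔP ≈ 0.103 kPa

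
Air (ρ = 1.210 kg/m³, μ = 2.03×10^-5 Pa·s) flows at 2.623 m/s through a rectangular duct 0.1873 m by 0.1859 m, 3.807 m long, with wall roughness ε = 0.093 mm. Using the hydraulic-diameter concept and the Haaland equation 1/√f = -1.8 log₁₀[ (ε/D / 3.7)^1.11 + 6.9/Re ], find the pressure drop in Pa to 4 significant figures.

Hydraulic diameter D_h = 4A/P = 4·(0.1873·0.1859)/(2·(0.1873+0.1859)) = 0.1393/0.7464 = 0.1866 m.
Re = ρVD_h/μ = 1.21·2.623·0.1866/2.03e-05 = 2.917e+04.
ε/D_h = 9.3e-05/0.1866 = 0.000498; Haaland gives 1/√f = -1.8 log₁₀[5.05e-05+0.000237] = 6.376, so f = 0.0246.
ΔP = f(L/D_h)(ρV²/2) = 0.0246·3.807/0.1866·4.162 = 2.089 Pa.

ΔP ≈ 2.089 Pa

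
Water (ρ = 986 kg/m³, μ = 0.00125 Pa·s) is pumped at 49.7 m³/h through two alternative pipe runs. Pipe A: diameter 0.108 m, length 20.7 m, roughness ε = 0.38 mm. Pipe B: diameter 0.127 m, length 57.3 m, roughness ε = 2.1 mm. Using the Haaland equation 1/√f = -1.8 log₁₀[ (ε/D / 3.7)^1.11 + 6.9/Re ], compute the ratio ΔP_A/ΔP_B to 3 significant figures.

ΔP_A/ΔP_B ≈ 0.502

Pipe A: V = Q/A = 0.01381/0.009161 = 1.507 m/s; Re = 1.284e+05; ε/D = 0.00352; Haaland → f = 0.02827; ΔP_A = f(L/D)(ρV²/2) = 6066 Pa.
Pipe B: V = Q/A = 0.01381/0.01267 = 1.09 m/s; Re = 1.092e+05; ε/D = 0.0165; Haaland → f = 0.04575; ΔP_B = f(L/D)(ρV²/2) = 1.209e+04 Pa.
ΔP_A/ΔP_B = 6066/1.209e+04 = 0.502.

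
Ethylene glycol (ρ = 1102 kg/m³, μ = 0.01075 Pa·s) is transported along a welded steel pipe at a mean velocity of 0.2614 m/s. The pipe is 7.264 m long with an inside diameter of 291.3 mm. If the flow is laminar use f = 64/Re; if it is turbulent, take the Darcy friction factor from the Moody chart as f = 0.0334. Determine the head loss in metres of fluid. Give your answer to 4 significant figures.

h_f ≈ 0.002901 m

Reynolds number Re = ρVD/μ = 1102 · 0.2614 · 0.2913 / 0.0107 = 7806.
Re > 4000 → turbulent; use the Moody-chart value f = 0.0334.
Darcy-Weisbach: ΔP = f(L/D)(ρV²/2) = 0.0334·(7.264/0.2913)·(1102·0.2614²/2) = 0.0334·24.94·37.65 = 31.36 Pa.
Head loss h_f = ΔP/(ρg) = 31.36/(1102·9.81) = 0.002901 m.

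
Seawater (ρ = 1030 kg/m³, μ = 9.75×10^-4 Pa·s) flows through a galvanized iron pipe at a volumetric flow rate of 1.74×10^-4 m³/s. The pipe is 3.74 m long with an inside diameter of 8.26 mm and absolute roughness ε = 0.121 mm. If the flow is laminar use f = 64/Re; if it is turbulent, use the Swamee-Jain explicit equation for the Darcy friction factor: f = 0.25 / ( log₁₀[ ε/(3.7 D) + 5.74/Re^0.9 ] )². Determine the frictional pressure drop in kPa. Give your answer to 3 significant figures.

ΔP ≈ 112 kPa

Cross-sectional area A = πD²/4 = π(0.00826)²/4 = 5.359e-05 m²; mean velocity V = Q/A = 0.000174/5.359e-05 = 3.247 m/s.
Reynolds number Re = ρVD/μ = 1030 · 3.247 · 0.00826 / 0.000975 = 2.833e+04.
Re > 4000 → turbulent. Relative roughness ε/D = 0.000121/0.00826 = 0.0146. Swamee-Jain: f = 0.25/(log₁₀[0.0146/3.7 + 5.74/2.833e+04^0.9])² = 0.25/(log₁₀[0.00396 + 0.000565])² = 0.25/(-2.344)² = 0.04548.
Darcy-Weisbach: ΔP = f(L/D)(ρV²/2) = 0.04548·(3.74/0.00826)·(1030·3.247²/2) = 0.04548·452.8·5430 = 1.118e+05 Pa.
ΔP = 1.118e+05 Pa = 112 kPa.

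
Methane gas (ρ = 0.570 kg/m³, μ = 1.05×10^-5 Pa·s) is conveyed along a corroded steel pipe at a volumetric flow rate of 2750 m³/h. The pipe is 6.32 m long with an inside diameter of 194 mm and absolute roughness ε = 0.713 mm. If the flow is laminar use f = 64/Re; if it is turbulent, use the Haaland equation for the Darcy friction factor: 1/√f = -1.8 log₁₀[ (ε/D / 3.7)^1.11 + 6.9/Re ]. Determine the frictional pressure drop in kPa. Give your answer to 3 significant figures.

Q = 2750 m³/h = 2750/3600 = 0.7639 m³/s.
Cross-sectional area A = πD²/4 = π(0.194)²/4 = 0.02956 m²; mean velocity V = Q/A = 0.7639/0.02956 = 25.84 m/s.
Reynolds number Re = ρVD/μ = 0.57 · 25.84 · 0.194 / 1.05e-05 = 2.722e+05.
Re > 4000 → turbulent. Relative roughness ε/D = 0.000713/0.194 = 0.00368. Haaland: 1/√f = -1.8 log₁₀[(0.00368/3.7)^1.11 + 6.9/2.722e+05] = -1.8 log₁₀[0.000464 + 2.54e-05] = 5.958, so f = 0.02817.
Darcy-Weisbach: ΔP = f(L/D)(ρV²/2) = 0.02817·(6.32/0.194)·(0.57·25.84²/2) = 0.02817·32.58·190.3 = 174.7 Pa.
ΔP = 174.7 Pa = 0.175 kPa.

ΔP ≈ 0.175 kPa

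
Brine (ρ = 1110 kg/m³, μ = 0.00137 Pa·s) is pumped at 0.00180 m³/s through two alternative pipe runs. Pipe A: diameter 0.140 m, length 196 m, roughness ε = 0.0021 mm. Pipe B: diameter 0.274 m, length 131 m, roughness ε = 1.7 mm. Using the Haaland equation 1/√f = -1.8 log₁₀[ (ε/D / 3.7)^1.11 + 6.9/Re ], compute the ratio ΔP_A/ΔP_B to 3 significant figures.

Pipe A: V = Q/A = 0.0018/0.01539 = 0.1169 m/s; Re = 1.326e+04; ε/D = 1.5e-05; Haaland → f = 0.02864; ΔP_A = f(L/D)(ρV²/2) = 304.2 Pa.
Pipe B: V = Q/A = 0.0018/0.05896 = 0.03053 m/s; Re = 6777; ε/D = 0.0062; Haaland → f = 0.04132; ΔP_B = f(L/D)(ρV²/2) = 10.22 Pa.
ΔP_A/ΔP_B = 304.2/10.22 = 29.8.

ΔP_A/ΔP_B ≈ 29.8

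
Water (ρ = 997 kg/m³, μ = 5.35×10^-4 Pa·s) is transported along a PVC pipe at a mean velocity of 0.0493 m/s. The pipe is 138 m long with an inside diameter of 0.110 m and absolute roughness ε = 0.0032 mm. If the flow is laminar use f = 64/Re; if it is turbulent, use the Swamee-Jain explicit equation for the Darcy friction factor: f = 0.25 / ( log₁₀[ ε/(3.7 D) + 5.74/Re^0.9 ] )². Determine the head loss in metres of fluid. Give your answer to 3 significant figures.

Reynolds number Re = ρVD/μ = 997 · 0.0493 · 0.11 / 0.000535 = 1.011e+04.
Re > 4000 → turbulent. Relative roughness ε/D = 3.2e-06/0.11 = 2.91e-05. Swamee-Jain: f = 0.25/(log₁₀[2.91e-05/3.7 + 5.74/1.011e+04^0.9])² = 0.25/(log₁₀[7.86e-06 + 0.00143])² = 0.25/(-2.843)² = 0.03093.
Darcy-Weisbach: ΔP = f(L/D)(ρV²/2) = 0.03093·(138/0.11)·(997·0.0493²/2) = 0.03093·1255·1.212 = 47.02 Pa.
Head loss h_f = ΔP/(ρg) = 47.02/(997·9.81) = 0.00481 m.

h_f ≈ 0.00481 m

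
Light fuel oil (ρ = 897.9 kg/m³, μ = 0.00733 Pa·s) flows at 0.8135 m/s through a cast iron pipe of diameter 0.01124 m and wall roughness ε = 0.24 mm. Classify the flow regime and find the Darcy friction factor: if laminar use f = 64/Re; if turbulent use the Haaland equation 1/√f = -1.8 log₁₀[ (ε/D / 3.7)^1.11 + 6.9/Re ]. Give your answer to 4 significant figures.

f ≈ 0.05714

Re = ρVD/μ = 897.9·0.8135·0.01124/0.00733 = 1120.
Re < 2300 → laminar, so f = 64/Re = 0.05714 (roughness is irrelevant in laminar flow).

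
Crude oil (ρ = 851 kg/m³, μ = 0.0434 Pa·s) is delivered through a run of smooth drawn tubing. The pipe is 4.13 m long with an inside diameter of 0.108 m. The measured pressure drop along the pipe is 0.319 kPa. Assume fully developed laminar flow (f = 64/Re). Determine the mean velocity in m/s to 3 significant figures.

V ≈ 0.649 m/s

For laminar flow, f = 64/Re with Re = ρVD/μ, so Darcy-Weisbach reduces to ΔP = 32μLV/D². Solving for V: V = ΔP·D²/(32μL) = 319·(0.108)²/(32·0.0434·4.13) = 0.6487 m/s.
Check: Re = ρVD/μ = 851·0.6487·0.108/0.0434 = 1374 < 2300, so the laminar assumption holds.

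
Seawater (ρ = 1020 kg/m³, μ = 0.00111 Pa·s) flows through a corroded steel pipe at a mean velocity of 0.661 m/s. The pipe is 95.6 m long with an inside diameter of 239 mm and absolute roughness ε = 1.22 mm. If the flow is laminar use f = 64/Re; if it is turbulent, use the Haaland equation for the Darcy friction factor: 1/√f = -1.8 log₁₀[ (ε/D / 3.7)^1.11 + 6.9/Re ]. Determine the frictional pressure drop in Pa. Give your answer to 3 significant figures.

Reynolds number Re = ρVD/μ = 1020 · 0.661 · 0.239 / 0.00111 = 1.452e+05.
Re > 4000 → turbulent. Relative roughness ε/D = 0.00122/0.239 = 0.0051. Haaland: 1/√f = -1.8 log₁₀[(0.0051/3.7)^1.11 + 6.9/1.452e+05] = -1.8 log₁₀[0.000669 + 4.75e-05] = 5.661, so f = 0.0312.
Darcy-Weisbach: ΔP = f(L/D)(ρV²/2) = 0.0312·(95.6/0.239)·(1020·0.661²/2) = 0.0312·400·222.8 = 2781 Pa.

ΔP ≈ 2780 Pa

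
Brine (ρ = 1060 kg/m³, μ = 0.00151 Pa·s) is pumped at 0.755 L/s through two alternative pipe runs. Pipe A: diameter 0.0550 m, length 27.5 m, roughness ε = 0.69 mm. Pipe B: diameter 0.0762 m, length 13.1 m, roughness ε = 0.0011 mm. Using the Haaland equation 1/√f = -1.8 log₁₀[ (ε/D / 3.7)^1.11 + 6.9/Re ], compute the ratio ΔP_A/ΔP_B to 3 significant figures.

Pipe A: V = Q/A = 0.000755/0.002376 = 0.3178 m/s; Re = 1.227e+04; ε/D = 0.0125; Haaland → f = 0.04482; ΔP_A = f(L/D)(ρV²/2) = 1200 Pa.
Pipe B: V = Q/A = 0.000755/0.00456 = 0.1656 m/s; Re = 8856; ε/D = 1.44e-05; Haaland → f = 0.03196; ΔP_B = f(L/D)(ρV²/2) = 79.8 Pa.
ΔP_A/ΔP_B = 1200/79.8 = 15.0.

ΔP_A/ΔP_B ≈ 15.0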